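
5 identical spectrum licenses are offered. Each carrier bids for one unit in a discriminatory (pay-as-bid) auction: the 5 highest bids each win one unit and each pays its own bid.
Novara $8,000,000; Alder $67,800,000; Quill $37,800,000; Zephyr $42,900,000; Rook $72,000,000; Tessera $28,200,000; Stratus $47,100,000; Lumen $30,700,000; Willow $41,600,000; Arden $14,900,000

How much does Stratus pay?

Stratus pays $47,100,000

Ordering the bids: 72,000,000 (Rook), 67,800,000 (Alder), 47,100,000 (Stratus), 42,900,000 (Zephyr), 41,600,000 (Willow), 37,800,000 (Quill), 30,700,000 (Lumen), …
The 5 highest are Rook, Alder, Stratus, Zephyr, Willow.
Stratus wins → own bid $47,100,000.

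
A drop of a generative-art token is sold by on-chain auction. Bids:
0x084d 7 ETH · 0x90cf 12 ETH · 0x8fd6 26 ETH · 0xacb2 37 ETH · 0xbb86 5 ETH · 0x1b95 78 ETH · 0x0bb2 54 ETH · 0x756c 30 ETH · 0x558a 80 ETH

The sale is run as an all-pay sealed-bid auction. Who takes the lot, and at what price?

Bids in order: 80 (0x558a) > 78 (0x1b95) > 54 (0x0bb2) > 37 (0xacb2) > 30 (0x756c) > 26 (0x8fd6) > …
0x558a wins with the top bid; all bids are sunk regardless.

0x558a pays 80 ETH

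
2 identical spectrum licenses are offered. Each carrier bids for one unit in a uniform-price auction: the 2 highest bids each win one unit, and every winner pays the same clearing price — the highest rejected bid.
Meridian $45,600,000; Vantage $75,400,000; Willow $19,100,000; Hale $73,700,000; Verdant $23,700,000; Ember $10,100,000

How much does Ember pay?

Sorting: 75,400,000 (Vantage), 73,700,000 (Hale), 45,600,000 (Meridian), 23,700,000 (Verdant), …
The 2 highest are Vantage, Hale.
Clearing price = highest rejected bid = $45,600,000.
Ember does not win → pays $0.

Ember pays $0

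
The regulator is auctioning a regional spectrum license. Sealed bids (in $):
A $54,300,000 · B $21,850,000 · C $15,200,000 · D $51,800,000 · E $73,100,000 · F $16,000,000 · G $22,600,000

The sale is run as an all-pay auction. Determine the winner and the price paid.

Sorting bids: 73,100,000 (E) > 54,300,000 (A) > 51,800,000 (D) > 22,600,000 (G) > 21,850,000 (B) > 16,000,000 (F) > …
E is highest and takes the item; every bidder forfeits their bid.

E pays $73,100,000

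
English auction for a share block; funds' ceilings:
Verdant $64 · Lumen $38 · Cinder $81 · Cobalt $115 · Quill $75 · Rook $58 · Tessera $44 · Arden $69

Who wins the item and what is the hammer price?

Ascending (English) auction: the price rises until one bidder remains; the winner pays the price at which the last rival dropped out.
Limits in order: 115 (Cobalt) > 81 (Cinder) > 75 (Quill) > 69 (Arden) > 64 (Verdant) > 58 (Rook) > …
Bidding ends when Cinder exits at $81; Cobalt takes it.

Cobalt wins at $81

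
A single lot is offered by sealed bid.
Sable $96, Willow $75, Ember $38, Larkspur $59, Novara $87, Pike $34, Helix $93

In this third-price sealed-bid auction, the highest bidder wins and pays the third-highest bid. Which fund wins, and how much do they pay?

Sable pays $87

Bids ranked: 96 (Sable) > 93 (Helix) > 87 (Novara) > 75 (Willow) > 59 (Larkspur) > 38 (Ember) > …
Sable is highest; pays the third-highest bid, $87.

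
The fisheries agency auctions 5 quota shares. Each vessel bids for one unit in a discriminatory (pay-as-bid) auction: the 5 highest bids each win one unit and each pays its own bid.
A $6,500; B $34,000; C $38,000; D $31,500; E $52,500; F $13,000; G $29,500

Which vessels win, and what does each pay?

Ordering the bids: 52,500 (E), 38,000 (C), 34,000 (B), 31,500 (D), 29,500 (G), 13,000 (F), 6,500 (A)
Top 5: E, C, B, D, G.
Each winner pays its own bid: E $52,500, C $38,000, B $34,000, D $31,500, G $29,500.

E $52,500, C $38,000, B $34,000, D $31,500, G $29,500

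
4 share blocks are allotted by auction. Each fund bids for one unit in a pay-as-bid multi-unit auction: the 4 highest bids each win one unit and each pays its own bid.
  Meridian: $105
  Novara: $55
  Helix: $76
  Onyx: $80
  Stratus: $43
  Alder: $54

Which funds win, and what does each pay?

Meridian $105, Onyx $80, Helix $76, Novara $55

Ordering the bids: 105 (Meridian), 80 (Onyx), 76 (Helix), 55 (Novara), 54 (Alder), 43 (Stratus)
Top 4: Meridian, Onyx, Helix, Novara.
Each winner pays its own bid: Meridian $105, Onyx $80, Helix $76, Novara $55.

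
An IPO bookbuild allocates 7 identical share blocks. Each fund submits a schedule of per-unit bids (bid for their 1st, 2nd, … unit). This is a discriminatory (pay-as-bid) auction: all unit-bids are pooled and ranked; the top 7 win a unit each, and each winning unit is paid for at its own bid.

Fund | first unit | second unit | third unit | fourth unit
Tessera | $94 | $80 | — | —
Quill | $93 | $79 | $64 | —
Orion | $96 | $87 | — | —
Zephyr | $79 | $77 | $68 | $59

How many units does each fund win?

Orion 2, Quill 2, Tessera 2, Zephyr 1

Merging the schedules and taking the best 7: 96 (Orion-1), 94 (Tessera-1), 93 (Quill-1), 87 (Orion-2), 80 (Tessera-2), 79 (Quill-2), 79 (Zephyr-1)
Next rejected bid: $77 (not a price — pay-as-bid).
Allocation: Orion 2, Quill 2, Tessera 2, Zephyr 1.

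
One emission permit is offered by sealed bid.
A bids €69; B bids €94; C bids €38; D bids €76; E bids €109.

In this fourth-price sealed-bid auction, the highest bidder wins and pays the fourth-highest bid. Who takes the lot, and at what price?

Rule: the highest bidder wins and pays the fourth-highest bid.
Sorting bids: 109 (E) > 94 (B) > 76 (D) > 69 (A) > 38 (C)
E is highest; pays the fourth-highest bid, €69.

E pays €69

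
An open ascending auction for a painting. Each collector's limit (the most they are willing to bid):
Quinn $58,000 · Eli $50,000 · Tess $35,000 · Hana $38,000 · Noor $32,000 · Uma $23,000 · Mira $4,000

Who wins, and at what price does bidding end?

Limits in order: 58,000 (Quinn) > 50,000 (Eli) > 38,000 (Hana) > 35,000 (Tess) > 32,000 (Noor) > 23,000 (Uma) > …
Once the price passes $50,000, only Quinn is left; the hammer falls at Eli's limit of $50,000.

Quinn wins at $50,000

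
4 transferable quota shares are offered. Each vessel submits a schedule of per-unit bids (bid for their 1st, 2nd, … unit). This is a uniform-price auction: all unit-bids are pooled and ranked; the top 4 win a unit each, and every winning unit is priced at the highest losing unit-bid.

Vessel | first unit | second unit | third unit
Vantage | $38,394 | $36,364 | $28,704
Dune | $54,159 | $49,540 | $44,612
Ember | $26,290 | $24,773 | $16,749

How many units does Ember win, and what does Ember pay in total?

Pooled unit-bids ranked (top 4): 54,159 (Dune-1), 49,540 (Dune-2), 44,612 (Dune-3), 38,394 (Vantage-1)
Highest rejected unit-bid = $36,364.
Ember wins 0 unit(s) at $36,364 each.

Ember: 0 units, pays $0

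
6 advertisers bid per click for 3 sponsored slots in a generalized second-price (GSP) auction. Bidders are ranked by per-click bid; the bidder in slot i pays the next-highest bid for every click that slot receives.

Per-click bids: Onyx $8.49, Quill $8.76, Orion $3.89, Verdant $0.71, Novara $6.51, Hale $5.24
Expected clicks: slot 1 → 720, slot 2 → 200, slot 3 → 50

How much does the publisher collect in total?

Per-click bids in order: $8.76 (Quill) > $8.49 (Onyx) > $6.51 (Novara) > $5.24 (Hale) > …
Slot 1: Quill pays $8.49 × 720 = $6112.80
Slot 2: Onyx pays $6.51 × 200 = $1302.00
Slot 3: Novara pays $5.24 × 50 = $262.00
Total = $7676.80

Total revenue: $7676.80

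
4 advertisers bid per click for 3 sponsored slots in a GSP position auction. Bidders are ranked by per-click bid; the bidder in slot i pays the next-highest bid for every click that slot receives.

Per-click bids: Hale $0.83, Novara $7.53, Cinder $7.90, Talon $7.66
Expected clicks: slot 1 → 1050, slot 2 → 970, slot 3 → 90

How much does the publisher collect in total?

Total revenue: $15421.80

Ranked by bid: $7.90 (Cinder) > $7.66 (Talon) > $7.53 (Novara) > $0.83 (Hale)
Slot 1: Cinder pays $7.66 × 1050 = $8043.00
Slot 2: Talon pays $7.53 × 970 = $7304.10
Slot 3: Novara pays $0.83 × 90 = $74.70
Total = $15421.80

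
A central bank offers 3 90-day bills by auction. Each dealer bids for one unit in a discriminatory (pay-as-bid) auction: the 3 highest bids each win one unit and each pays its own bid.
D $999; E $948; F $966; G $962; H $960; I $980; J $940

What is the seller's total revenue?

Total revenue: $2,945

Ordering the bids: 999 (D), 980 (I), 966 (F), 962 (G), 960 (H), …
Winners (3 units): D, I, F.
Total revenue = 999 + 980 + 966 = $2,945.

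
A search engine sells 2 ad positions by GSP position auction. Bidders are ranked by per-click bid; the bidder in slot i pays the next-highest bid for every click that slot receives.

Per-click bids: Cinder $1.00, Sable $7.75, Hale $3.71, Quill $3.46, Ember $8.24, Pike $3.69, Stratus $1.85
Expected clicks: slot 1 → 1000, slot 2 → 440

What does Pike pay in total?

Pike pays $0.00

Ranked by bid: $8.24 (Ember) > $7.75 (Sable) > $3.71 (Hale) > …
Pike ranks below slot 2 → no slot, pays nothing.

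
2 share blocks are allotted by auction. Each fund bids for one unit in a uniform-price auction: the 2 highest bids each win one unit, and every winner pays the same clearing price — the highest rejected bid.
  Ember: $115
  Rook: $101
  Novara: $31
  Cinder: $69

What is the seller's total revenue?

Total revenue: $138

Bids ranked high→low: 115 (Ember), 101 (Rook), 69 (Cinder), 31 (Novara)
Top 2: Ember, Rook.
Highest unsuccessful bid: $69 → clearing price.
Total revenue = 2 × $69 = $138.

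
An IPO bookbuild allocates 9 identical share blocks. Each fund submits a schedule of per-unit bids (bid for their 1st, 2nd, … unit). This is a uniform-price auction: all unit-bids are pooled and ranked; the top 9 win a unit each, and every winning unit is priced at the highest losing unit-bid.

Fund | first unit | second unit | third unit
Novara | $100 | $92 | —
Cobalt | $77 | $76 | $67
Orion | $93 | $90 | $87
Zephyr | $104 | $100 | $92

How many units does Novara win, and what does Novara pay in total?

Merging the schedules and taking the best 9: 104 (Zephyr-1), 100 (Novara-1), 100 (Zephyr-2), 93 (Orion-1), 92 (Novara-2), 92 (Zephyr-3), 90 (Orion-2), 87 (Orion-3), 77 (Cobalt-1)
The (k+1)-th unit-bid is $76.
Novara wins 2 unit(s) at $76 each.

Novara: 2 units, pays $152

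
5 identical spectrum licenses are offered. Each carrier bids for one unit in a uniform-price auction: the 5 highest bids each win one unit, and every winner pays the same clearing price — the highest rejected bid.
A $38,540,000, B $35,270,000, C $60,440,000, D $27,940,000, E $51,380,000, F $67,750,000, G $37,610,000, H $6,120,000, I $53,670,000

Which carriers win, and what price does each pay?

F, C, I, E, A; each pays $37,610,000

Ordering the bids: 67,750,000 (F), 60,440,000 (C), 53,670,000 (I), 51,380,000 (E), 38,540,000 (A), 37,610,000 (G), 35,270,000 (B), …
Top 5: F, C, I, E, A.
Highest unsuccessful bid: $37,610,000 → clearing price.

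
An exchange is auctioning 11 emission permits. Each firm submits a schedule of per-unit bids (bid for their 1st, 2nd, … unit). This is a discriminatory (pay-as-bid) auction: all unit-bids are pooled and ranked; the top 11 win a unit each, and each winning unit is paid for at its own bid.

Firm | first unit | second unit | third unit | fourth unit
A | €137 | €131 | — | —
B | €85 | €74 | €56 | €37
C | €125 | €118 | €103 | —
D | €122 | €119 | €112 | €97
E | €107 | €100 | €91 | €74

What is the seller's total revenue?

Total revenue: €1,271

Merging the schedules and taking the best 11: 137 (A-1), 131 (A-2), 125 (C-1), 122 (D-1), 119 (D-2), 118 (C-2), 112 (D-3), 107 (E-1), 103 (C-3), 100 (E-2), 97 (D-4)
Next rejected bid: €91 (not a price — pay-as-bid).
Each winning unit pays its own bid.
Revenue = 137 + 131 + 125 + 122 + 119 + 118 + 112 + 107 + 103 + 100 + 97 = €1,271.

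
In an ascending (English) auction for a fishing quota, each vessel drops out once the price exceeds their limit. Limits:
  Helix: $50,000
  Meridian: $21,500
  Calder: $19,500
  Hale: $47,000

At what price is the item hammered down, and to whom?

Limits ranked: 50,000 (Helix) > 47,000 (Hale) > 21,500 (Meridian) > 19,500 (Calder)
Once the price passes $47,000, only Helix is left; the hammer falls at Hale's limit of $47,000.

Helix wins at $47,000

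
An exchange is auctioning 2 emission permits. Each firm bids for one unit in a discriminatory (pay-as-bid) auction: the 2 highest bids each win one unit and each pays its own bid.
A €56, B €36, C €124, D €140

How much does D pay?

Sorting: 140 (D), 124 (C), 56 (A), 36 (B)
The 2 highest are D, C.
D wins → own bid €140.

D pays €140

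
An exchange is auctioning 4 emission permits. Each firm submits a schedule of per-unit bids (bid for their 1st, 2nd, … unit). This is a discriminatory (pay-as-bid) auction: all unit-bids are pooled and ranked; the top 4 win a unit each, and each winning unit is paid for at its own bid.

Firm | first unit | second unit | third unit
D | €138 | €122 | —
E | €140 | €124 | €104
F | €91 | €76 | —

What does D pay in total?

D pays €260

Merging the schedules and taking the best 4: 140 (E-1), 138 (D-1), 124 (E-2), 122 (D-2)
Next rejected bid: €104 (not a price — pay-as-bid).
D's winning unit-bids: 138 + 122 = €260.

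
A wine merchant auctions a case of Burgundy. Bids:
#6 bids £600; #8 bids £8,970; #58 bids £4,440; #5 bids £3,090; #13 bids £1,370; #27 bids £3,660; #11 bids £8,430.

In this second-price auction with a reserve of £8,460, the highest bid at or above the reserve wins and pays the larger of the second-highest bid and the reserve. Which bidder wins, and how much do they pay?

Bids in order: 8,970 (#8) > 8,430 (#11) > 4,440 (#58) > 3,660 (#27) > 3,090 (#5) > 1,370 (#13) > …
#8 has the top bid at or above the reserve (£8,970).
Second-highest bid £8,430 is below the reserve £8,460, so the reserve binds → payment £8,460.

#8 pays £8,460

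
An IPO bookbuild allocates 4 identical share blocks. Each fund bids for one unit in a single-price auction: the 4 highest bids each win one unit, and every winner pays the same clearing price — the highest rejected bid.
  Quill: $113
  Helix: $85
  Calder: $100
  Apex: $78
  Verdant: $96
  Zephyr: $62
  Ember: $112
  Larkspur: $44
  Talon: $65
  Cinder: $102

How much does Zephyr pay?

Ordering the bids: 113 (Quill), 112 (Ember), 102 (Cinder), 100 (Calder), 96 (Verdant), 85 (Helix), …
Top 4: Quill, Ember, Cinder, Calder.
Clearing price = highest rejected bid = $96.
Zephyr does not win → pays $0.

Zephyr pays $0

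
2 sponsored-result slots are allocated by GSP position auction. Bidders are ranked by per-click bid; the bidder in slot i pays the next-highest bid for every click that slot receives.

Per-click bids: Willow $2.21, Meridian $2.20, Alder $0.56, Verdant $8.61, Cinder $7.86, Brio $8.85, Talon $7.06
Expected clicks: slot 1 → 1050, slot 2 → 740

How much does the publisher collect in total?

Ranked by bid: $8.85 (Brio) > $8.61 (Verdant) > $7.86 (Cinder) > …
Slot 1: Brio pays $8.61 × 1050 = $9040.50
Slot 2: Verdant pays $7.86 × 740 = $5816.40
Total = $14856.90

Total revenue: $14856.90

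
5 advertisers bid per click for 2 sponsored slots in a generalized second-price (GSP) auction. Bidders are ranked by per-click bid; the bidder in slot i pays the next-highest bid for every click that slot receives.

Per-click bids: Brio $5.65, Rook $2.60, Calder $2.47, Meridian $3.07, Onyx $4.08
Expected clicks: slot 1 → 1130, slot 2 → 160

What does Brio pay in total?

Per-click bids in order: $5.65 (Brio) > $4.08 (Onyx) > $3.07 (Meridian) > …
Brio holds slot 1 → pays next bid $4.08 × 1130 clicks = $4610.40.

Brio pays $4610.40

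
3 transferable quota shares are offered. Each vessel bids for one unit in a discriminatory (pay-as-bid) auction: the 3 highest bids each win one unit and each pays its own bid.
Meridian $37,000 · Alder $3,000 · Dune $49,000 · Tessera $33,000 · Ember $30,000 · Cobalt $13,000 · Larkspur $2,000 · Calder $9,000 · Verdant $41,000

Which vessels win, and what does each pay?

Sorting: 49,000 (Dune), 41,000 (Verdant), 37,000 (Meridian), 33,000 (Tessera), 30,000 (Ember), …
The 3 highest are Dune, Verdant, Meridian.
Each winner pays its own bid: Dune $49,000, Verdant $41,000, Meridian $37,000.

Dune $49,000, Verdant $41,000, Meridian $37,000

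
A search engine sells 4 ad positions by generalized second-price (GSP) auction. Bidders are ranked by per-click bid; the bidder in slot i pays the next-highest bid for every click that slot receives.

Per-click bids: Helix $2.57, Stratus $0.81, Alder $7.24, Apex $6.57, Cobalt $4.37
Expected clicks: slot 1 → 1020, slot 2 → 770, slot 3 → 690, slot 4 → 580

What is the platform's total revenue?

Total revenue: $12309.40

Ranked by bid: $7.24 (Alder) > $6.57 (Apex) > $4.37 (Cobalt) > $2.57 (Helix) > $0.81 (Stratus)
Slot 1: Alder pays $6.57 × 1020 = $6701.40
Slot 2: Apex pays $4.37 × 770 = $3364.90
Slot 3: Cobalt pays $2.57 × 690 = $1773.30
Slot 4: Helix pays $0.81 × 580 = $469.80
Total = $12309.40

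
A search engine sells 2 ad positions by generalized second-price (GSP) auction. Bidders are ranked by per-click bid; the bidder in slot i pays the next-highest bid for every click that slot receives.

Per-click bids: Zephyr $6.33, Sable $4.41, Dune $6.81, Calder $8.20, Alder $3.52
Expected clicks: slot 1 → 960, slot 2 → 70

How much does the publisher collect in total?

Total revenue: $6980.70

Ranked by bid: $8.20 (Calder) > $6.81 (Dune) > $6.33 (Zephyr) > …
Slot 1: Calder pays $6.81 × 960 = $6537.60
Slot 2: Dune pays $6.33 × 70 = $443.10
Total = $6980.70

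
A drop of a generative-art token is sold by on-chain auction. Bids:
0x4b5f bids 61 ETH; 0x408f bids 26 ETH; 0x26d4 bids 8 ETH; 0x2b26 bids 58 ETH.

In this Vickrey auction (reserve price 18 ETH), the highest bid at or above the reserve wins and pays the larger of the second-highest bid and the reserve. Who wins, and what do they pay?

0x4b5f pays 58 ETH

Bids ranked: 61 (0x4b5f) > 58 (0x2b26) > 26 (0x408f) > 8 (0x26d4)
Highest eligible bid: 0x4b5f at 61 ETH.
Second-highest bid 58 ETH exceeds the reserve 18 ETH → payment 58 ETH.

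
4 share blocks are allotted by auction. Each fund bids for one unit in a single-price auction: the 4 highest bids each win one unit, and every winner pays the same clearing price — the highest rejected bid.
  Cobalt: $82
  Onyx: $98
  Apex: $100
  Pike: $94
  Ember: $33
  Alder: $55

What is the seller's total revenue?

Ordering the bids: 100 (Apex), 98 (Onyx), 94 (Pike), 82 (Cobalt), 55 (Alder), 33 (Ember)
The 4 highest are Apex, Onyx, Pike, Cobalt.
Highest unsuccessful bid: $55 → clearing price.
Total revenue = 4 × $55 = $220.

Total revenue: $220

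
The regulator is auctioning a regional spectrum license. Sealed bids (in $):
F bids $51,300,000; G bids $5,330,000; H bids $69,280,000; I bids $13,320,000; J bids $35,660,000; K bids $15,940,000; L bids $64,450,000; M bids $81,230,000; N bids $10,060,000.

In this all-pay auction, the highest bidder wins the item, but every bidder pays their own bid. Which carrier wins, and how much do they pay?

M pays $81,230,000

Rule: the highest bidder wins the item, but every bidder pays their own bid.
Sorting bids: 81,230,000 (M) > 69,280,000 (H) > 64,450,000 (L) > 51,300,000 (F) > 35,660,000 (J) > 15,940,000 (K) > …
M is highest and takes the item; every bidder forfeits their bid.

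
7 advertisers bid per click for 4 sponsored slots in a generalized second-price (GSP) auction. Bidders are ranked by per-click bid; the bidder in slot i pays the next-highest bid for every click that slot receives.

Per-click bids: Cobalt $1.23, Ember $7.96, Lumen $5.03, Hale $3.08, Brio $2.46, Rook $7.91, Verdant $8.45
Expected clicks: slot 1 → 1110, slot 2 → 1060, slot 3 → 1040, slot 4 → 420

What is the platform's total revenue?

Sorting advertisers: $8.45 (Verdant) > $7.96 (Ember) > $7.91 (Rook) > $5.03 (Lumen) > $3.08 (Hale) > …
Slot 1: Verdant pays $7.96 × 1110 = $8835.60
Slot 2: Ember pays $7.91 × 1060 = $8384.60
Slot 3: Rook pays $5.03 × 1040 = $5231.20
Slot 4: Lumen pays $3.08 × 420 = $1293.60
Total = $23745.00

Total revenue: $23745.00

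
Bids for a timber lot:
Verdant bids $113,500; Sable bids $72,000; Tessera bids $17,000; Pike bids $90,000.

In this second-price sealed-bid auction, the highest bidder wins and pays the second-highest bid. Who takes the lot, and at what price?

Verdant pays $90,000

Second-price sealed-bid auction: the highest bidder wins and pays the second-highest bid.
Bids in order: 113,500 (Verdant) > 90,000 (Pike) > 72,000 (Sable) > 17,000 (Tessera)
Verdant wins with the highest bid; price is set by the runner-up at $90,000.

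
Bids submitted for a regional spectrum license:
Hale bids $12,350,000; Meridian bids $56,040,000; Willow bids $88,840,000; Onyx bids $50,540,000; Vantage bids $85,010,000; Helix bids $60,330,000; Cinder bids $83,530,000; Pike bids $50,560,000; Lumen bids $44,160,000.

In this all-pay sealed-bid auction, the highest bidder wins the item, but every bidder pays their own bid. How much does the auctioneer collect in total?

Total revenue: $531,360,000

All-pay sealed-bid auction: the highest bidder wins the item, but every bidder pays their own bid.
Sorting bids: 88,840,000 (Willow) > 85,010,000 (Vantage) > 83,530,000 (Cinder) > 60,330,000 (Helix) > 56,040,000 (Meridian) > 50,560,000 (Pike) > …
Every bidder forfeits their bid regardless of winning.
Revenue = 12,350,000 + 56,040,000 + 88,840,000 + 50,540,000 + 85,010,000 + 60,330,000 + 83,530,000 + 50,560,000 + 44,160,000 = $531,360,000.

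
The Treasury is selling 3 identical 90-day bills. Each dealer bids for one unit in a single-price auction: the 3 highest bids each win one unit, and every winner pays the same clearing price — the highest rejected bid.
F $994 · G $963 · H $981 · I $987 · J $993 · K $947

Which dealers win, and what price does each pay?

F, J, I; each pays $981

Sorting: 994 (F), 993 (J), 987 (I), 981 (H), 963 (G), …
The 3 highest are F, J, I.
Clearing price = highest rejected bid = $981.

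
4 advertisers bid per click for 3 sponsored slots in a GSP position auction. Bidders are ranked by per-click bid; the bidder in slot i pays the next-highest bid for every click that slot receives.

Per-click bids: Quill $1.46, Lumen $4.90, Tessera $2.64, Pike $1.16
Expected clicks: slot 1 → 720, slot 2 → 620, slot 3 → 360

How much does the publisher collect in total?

Total revenue: $3223.60

Sorting advertisers: $4.90 (Lumen) > $2.64 (Tessera) > $1.46 (Quill) > $1.16 (Pike)
Slot 1: Lumen pays $2.64 × 720 = $1900.80
Slot 2: Tessera pays $1.46 × 620 = $905.20
Slot 3: Quill pays $1.16 × 360 = $417.60
Total = $3223.60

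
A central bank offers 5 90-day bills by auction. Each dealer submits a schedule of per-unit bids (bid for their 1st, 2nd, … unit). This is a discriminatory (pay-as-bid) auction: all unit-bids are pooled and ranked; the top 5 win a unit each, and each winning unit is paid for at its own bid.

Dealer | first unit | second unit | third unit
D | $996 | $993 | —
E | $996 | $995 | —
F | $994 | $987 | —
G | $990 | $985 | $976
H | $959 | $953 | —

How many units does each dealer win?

Pooled unit-bids ranked (top 5): 996 (D-1), 996 (E-1), 995 (E-2), 994 (F-1), 993 (D-2)
Next rejected bid: $990 (not a price — pay-as-bid).
Allocation: D 2, E 2, F 1.

D 2, E 2, F 1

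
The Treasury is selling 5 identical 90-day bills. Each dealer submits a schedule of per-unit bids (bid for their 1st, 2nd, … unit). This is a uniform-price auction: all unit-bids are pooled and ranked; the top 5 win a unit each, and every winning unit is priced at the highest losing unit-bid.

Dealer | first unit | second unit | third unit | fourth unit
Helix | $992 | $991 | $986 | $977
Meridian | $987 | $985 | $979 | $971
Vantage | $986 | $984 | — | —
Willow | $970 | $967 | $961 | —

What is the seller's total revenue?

Total revenue: $4,925

Pooled unit-bids ranked (top 5): 992 (Helix-1), 991 (Helix-2), 987 (Meridian-1), 986 (Helix-3), 986 (Vantage-1)
The (k+1)-th unit-bid is $985.
Allocation: Helix 3, Meridian 1, Vantage 1. Every unit priced at $985.
Revenue = 5 × 985 = $4,925.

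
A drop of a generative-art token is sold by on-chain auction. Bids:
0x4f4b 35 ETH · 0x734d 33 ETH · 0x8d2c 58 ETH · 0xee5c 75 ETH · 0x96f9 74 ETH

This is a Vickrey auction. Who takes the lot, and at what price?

0xee5c pays 74 ETH

Bids ranked: 75 (0xee5c) > 74 (0x96f9) > 58 (0x8d2c) > 35 (0x4f4b) > 33 (0x734d)
0xee5c is highest; pays the second-highest bid, 74 ETH.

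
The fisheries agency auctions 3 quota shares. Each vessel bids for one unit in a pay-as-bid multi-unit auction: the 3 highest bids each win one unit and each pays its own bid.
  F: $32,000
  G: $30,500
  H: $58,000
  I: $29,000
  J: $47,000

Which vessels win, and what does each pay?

H $58,000, J $47,000, F $32,000

Ordering the bids: 58,000 (H), 47,000 (J), 32,000 (F), 30,500 (G), 29,000 (I)
Winners (3 units): H, J, F.
Each winner pays its own bid: H $58,000, J $47,000, F $32,000.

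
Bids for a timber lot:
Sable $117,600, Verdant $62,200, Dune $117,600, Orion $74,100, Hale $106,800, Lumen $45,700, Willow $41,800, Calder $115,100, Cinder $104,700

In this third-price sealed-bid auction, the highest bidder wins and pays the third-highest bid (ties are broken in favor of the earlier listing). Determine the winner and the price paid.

Sable pays $115,100

Third-price sealed-bid auction: the highest bidder wins and pays the third-highest bid.
Bids in order: 117,600 (Sable) > 117,600 (Dune) > 115,100 (Calder) > 106,800 (Hale) > 104,700 (Cinder) > 74,100 (Orion) > …
Sable and Dune tie at $117,600; tie-break gives it to Sable.
Sable is highest; pays the third-highest bid, $115,100.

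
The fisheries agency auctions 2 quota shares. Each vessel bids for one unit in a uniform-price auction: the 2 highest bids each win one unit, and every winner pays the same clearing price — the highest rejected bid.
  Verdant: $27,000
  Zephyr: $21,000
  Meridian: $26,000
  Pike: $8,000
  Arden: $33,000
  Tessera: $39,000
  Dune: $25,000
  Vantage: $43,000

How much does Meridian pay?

Meridian pays $0

Sorting: 43,000 (Vantage), 39,000 (Tessera), 33,000 (Arden), 27,000 (Verdant), …
Winners (2 units): Vantage, Tessera.
Clearing price = highest rejected bid = $33,000.
Meridian does not win → pays $0.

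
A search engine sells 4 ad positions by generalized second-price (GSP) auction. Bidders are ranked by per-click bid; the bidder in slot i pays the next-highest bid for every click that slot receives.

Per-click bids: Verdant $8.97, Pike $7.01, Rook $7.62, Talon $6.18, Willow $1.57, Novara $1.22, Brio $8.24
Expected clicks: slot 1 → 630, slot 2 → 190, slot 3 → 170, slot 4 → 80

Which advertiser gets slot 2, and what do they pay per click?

Brio; $7.62 per click

Ranked by bid: $8.97 (Verdant) > $8.24 (Brio) > $7.62 (Rook) > $7.01 (Pike) > $6.18 (Talon) > …
Slot 2 goes to the second-ranked bidder, Brio, who pays the next bid down: $7.62/click.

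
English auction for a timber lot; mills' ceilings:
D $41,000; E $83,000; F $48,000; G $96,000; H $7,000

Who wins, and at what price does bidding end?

G wins at $83,000

Open ascending-bid auction: the price rises until one bidder remains; the winner pays the price at which the last rival dropped out.
Limits ranked: 96,000 (G) > 83,000 (E) > 48,000 (F) > 41,000 (D) > 7,000 (H)
Once the price passes $83,000, only G is left; the hammer falls at E's limit of $83,000.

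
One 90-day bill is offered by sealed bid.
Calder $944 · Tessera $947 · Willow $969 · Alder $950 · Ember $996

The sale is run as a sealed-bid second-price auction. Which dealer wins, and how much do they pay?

Sealed-bid second-price auction: the highest bidder wins and pays the second-highest bid.
Sorting bids: 996 (Ember) > 969 (Willow) > 950 (Alder) > 947 (Tessera) > 944 (Calder)
Ember is highest; pays the second-highest bid, $969.

Ember pays $969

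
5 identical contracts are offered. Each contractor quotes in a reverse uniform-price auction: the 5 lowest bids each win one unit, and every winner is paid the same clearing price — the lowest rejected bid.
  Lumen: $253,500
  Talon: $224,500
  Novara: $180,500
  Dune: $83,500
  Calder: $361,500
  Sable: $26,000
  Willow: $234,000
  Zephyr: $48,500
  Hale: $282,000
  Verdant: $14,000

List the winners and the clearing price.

Ordering the bids: 14,000 (Verdant), 26,000 (Sable), 48,500 (Zephyr), 83,500 (Dune), 180,500 (Novara), 224,500 (Talon), 234,000 (Willow), …
The 5 lowest are Verdant, Sable, Zephyr, Dune, Novara.
Lowest unsuccessful bid: $224,500 → clearing price.

Verdant, Sable, Zephyr, Dune, Novara; each is paid $224,500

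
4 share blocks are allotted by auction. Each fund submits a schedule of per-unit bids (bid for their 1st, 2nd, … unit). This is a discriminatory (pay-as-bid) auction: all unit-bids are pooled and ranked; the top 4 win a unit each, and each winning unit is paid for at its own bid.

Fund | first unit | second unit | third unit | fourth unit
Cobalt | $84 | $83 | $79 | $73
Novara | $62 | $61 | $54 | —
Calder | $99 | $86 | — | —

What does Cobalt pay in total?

Cobalt pays $167

Pooled unit-bids ranked (top 4): 99 (Calder-1), 86 (Calder-2), 84 (Cobalt-1), 83 (Cobalt-2)
Next rejected bid: $79 (not a price — pay-as-bid).
Cobalt's winning unit-bids: 84 + 83 = $167.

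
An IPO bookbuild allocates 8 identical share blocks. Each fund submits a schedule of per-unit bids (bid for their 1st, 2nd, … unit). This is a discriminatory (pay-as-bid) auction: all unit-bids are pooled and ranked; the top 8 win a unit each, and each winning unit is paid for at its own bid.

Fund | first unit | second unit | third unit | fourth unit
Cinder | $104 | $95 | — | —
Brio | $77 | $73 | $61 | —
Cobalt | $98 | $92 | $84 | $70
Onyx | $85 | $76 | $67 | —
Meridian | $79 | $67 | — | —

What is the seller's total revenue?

Merging the schedules and taking the best 8: 104 (Cinder-1), 98 (Cobalt-1), 95 (Cinder-2), 92 (Cobalt-2), 85 (Onyx-1), 84 (Cobalt-3), 79 (Meridian-1), 77 (Brio-1)
Next rejected bid: $76 (not a price — pay-as-bid).
Each winning unit pays its own bid.
Revenue = 104 + 98 + 95 + 92 + 85 + 84 + 79 + 77 = $714.

Total revenue: $714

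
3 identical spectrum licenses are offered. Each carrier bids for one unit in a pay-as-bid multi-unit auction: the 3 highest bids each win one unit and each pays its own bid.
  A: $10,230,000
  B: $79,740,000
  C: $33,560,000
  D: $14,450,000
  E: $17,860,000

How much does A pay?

A pays $0

Ordering the bids: 79,740,000 (B), 33,560,000 (C), 17,860,000 (E), 14,450,000 (D), 10,230,000 (A)
Top 3: B, C, E.
A does not win → $0.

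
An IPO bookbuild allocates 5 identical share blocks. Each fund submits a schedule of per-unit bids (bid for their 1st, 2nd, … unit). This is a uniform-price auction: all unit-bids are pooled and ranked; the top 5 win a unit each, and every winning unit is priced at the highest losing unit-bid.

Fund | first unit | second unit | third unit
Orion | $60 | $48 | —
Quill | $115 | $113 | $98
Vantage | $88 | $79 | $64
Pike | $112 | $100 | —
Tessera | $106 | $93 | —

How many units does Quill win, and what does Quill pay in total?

Merging the schedules and taking the best 5: 115 (Quill-1), 113 (Quill-2), 112 (Pike-1), 106 (Tessera-1), 100 (Pike-2)
The (k+1)-th unit-bid is $98.
Quill wins 2 unit(s) at $98 each.

Quill: 2 units, pays $196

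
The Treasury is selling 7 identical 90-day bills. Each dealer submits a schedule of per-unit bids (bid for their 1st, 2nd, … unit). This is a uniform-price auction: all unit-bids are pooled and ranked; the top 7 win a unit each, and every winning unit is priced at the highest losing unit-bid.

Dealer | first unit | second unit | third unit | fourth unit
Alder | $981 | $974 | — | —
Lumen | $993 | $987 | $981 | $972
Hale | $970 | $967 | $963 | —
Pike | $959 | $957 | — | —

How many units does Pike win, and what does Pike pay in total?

Pike: 0 units, pays $0

Merging the schedules and taking the best 7: 993 (Lumen-1), 987 (Lumen-2), 981 (Alder-1), 981 (Lumen-3), 974 (Alder-2), 972 (Lumen-4), 970 (Hale-1)
First bid not allocated: $967.
Pike wins 0 unit(s) at $967 each.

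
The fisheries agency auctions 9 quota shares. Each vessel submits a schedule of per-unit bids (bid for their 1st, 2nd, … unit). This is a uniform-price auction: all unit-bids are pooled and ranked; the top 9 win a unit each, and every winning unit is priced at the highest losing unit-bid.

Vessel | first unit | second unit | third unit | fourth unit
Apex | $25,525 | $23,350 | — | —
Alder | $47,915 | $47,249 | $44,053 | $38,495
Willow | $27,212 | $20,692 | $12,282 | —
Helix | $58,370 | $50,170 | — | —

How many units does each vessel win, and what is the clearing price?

All unit-bids, highest first — top 9: 58,370 (Helix-1), 50,170 (Helix-2), 47,915 (Alder-1), 47,249 (Alder-2), 44,053 (Alder-3), 38,495 (Alder-4), 27,212 (Willow-1), 25,525 (Apex-1), 23,350 (Apex-2)
Highest rejected unit-bid = $20,692.
Allocation: Alder 4, Apex 2, Helix 2, Willow 1.

Alder 4, Apex 2, Helix 2, Willow 1; clearing price $20,692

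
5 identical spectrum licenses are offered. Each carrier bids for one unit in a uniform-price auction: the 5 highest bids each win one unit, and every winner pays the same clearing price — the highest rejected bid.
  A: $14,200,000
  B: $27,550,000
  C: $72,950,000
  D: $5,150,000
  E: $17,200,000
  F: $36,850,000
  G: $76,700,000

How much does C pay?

Sorting: 76,700,000 (G), 72,950,000 (C), 36,850,000 (F), 27,550,000 (B), 17,200,000 (E), 14,200,000 (A), 5,150,000 (D)
Winners (5 units): G, C, F, B, E.
Highest unsuccessful bid: $14,200,000 → clearing price.
C wins → pays $14,200,000.

C pays $14,200,000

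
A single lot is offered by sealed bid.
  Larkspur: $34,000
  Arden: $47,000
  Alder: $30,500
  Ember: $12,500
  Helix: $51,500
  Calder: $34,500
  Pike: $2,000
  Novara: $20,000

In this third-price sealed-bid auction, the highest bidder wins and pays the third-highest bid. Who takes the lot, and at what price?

Helix pays $34,500

Bids ranked: 51,500 (Helix) > 47,000 (Arden) > 34,500 (Calder) > 34,000 (Larkspur) > 30,500 (Alder) > 20,000 (Novara) > …
Helix is highest; pays the third-highest bid, $34,500.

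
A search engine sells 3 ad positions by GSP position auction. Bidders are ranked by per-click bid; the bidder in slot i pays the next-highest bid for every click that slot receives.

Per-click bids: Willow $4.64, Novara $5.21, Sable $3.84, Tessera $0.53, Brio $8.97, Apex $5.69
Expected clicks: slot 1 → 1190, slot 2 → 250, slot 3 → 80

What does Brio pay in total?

Brio pays $6771.10

Per-click bids in order: $8.97 (Brio) > $5.69 (Apex) > $5.21 (Novara) > $4.64 (Willow) > …
Brio holds slot 1 → pays next bid $5.69 × 1190 clicks = $6771.10.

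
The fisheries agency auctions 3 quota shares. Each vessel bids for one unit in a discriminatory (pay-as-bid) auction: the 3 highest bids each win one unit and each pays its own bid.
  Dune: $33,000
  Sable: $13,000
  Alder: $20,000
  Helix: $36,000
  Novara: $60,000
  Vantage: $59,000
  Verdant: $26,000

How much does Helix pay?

Helix pays $36,000

Ordering the bids: 60,000 (Novara), 59,000 (Vantage), 36,000 (Helix), 33,000 (Dune), 26,000 (Verdant), …
The 3 highest are Novara, Vantage, Helix.
Helix wins → own bid $36,000.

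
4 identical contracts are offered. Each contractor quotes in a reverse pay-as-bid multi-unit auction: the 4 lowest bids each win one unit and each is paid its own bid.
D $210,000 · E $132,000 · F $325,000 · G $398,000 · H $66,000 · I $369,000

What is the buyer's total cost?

Bids ranked low→high: 66,000 (H), 132,000 (E), 210,000 (D), 325,000 (F), 369,000 (I), 398,000 (G)
Winners (4 units): H, E, D, F.
Total cost = 66,000 + 132,000 + 210,000 + 325,000 = $733,000.

Total cost: $733,000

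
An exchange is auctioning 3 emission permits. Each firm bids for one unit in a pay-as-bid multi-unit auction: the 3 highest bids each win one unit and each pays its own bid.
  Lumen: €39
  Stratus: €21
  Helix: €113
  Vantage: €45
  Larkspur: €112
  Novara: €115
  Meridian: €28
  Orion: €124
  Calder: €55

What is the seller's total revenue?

Total revenue: €352

Ordering the bids: 124 (Orion), 115 (Novara), 113 (Helix), 112 (Larkspur), 55 (Calder), …
Top 3: Orion, Novara, Helix.
Total revenue = 124 + 115 + 113 = €352.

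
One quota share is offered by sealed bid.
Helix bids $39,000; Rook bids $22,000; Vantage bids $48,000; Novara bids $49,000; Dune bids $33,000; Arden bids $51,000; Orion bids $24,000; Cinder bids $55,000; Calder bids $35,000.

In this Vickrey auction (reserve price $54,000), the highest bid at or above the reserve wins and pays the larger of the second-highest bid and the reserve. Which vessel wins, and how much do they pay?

Sorting bids: 55,000 (Cinder) > 51,000 (Arden) > 49,000 (Novara) > 48,000 (Vantage) > 39,000 (Helix) > 35,000 (Calder) > …
Highest eligible bid: Cinder at $55,000.
Second-highest bid $51,000 is below the reserve $54,000, so the reserve binds → payment $54,000.

Cinder pays $54,000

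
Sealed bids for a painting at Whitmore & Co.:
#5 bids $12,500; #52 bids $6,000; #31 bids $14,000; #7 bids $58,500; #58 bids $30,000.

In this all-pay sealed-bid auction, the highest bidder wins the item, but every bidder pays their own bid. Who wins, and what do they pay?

#7 pays $58,500

Sorting bids: 58,500 (#7) > 30,000 (#58) > 14,000 (#31) > 12,500 (#5) > 6,000 (#52)
#7 wins with the top bid; all bids are sunk regardless.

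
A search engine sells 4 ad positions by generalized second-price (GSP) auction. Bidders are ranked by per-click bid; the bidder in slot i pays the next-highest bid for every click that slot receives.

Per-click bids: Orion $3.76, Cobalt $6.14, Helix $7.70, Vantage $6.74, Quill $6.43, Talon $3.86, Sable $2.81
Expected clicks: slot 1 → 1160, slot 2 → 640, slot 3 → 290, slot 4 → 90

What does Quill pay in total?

Ranked by bid: $7.70 (Helix) > $6.74 (Vantage) > $6.43 (Quill) > $6.14 (Cobalt) > $3.86 (Talon) > …
Quill holds slot 3 → pays next bid $6.14 × 290 clicks = $1780.60.

Quill pays $1780.60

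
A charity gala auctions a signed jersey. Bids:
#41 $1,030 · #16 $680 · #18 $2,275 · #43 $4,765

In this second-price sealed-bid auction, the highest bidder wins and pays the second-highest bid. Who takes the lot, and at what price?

Bids ranked: 4,765 (#43) > 2,275 (#18) > 1,030 (#41) > 680 (#16)
#43 is highest; pays the second-highest bid, $2,275.

#43 pays $2,275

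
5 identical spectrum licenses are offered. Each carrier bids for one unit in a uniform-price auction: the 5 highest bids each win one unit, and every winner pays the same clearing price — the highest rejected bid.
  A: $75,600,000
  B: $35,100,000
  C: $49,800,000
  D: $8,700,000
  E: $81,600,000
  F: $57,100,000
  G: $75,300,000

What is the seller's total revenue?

Ordering the bids: 81,600,000 (E), 75,600,000 (A), 75,300,000 (G), 57,100,000 (F), 49,800,000 (C), 35,100,000 (B), 8,700,000 (D)
Winners (5 units): E, A, G, F, C.
Highest unsuccessful bid: $35,100,000 → clearing price.
Total revenue = 5 × $35,100,000 = $175,500,000.

Total revenue: $175,500,000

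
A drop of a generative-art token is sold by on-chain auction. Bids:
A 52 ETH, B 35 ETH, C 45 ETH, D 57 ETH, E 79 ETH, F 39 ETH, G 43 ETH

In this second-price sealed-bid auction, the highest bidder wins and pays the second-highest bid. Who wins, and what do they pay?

Bids in order: 79 (E) > 57 (D) > 52 (A) > 45 (C) > 43 (G) > 39 (F) > …
E is highest; pays the second-highest bid, 57 ETH.

E pays 57 ETH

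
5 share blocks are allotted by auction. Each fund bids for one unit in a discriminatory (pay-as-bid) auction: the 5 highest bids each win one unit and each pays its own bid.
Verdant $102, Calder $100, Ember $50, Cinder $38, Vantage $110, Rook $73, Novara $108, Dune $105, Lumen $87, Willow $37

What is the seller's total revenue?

Total revenue: $525

Sorting: 110 (Vantage), 108 (Novara), 105 (Dune), 102 (Verdant), 100 (Calder), 87 (Lumen), 73 (Rook), …
Top 5: Vantage, Novara, Dune, Verdant, Calder.
Total revenue = 110 + 108 + 105 + 102 + 100 = $525.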